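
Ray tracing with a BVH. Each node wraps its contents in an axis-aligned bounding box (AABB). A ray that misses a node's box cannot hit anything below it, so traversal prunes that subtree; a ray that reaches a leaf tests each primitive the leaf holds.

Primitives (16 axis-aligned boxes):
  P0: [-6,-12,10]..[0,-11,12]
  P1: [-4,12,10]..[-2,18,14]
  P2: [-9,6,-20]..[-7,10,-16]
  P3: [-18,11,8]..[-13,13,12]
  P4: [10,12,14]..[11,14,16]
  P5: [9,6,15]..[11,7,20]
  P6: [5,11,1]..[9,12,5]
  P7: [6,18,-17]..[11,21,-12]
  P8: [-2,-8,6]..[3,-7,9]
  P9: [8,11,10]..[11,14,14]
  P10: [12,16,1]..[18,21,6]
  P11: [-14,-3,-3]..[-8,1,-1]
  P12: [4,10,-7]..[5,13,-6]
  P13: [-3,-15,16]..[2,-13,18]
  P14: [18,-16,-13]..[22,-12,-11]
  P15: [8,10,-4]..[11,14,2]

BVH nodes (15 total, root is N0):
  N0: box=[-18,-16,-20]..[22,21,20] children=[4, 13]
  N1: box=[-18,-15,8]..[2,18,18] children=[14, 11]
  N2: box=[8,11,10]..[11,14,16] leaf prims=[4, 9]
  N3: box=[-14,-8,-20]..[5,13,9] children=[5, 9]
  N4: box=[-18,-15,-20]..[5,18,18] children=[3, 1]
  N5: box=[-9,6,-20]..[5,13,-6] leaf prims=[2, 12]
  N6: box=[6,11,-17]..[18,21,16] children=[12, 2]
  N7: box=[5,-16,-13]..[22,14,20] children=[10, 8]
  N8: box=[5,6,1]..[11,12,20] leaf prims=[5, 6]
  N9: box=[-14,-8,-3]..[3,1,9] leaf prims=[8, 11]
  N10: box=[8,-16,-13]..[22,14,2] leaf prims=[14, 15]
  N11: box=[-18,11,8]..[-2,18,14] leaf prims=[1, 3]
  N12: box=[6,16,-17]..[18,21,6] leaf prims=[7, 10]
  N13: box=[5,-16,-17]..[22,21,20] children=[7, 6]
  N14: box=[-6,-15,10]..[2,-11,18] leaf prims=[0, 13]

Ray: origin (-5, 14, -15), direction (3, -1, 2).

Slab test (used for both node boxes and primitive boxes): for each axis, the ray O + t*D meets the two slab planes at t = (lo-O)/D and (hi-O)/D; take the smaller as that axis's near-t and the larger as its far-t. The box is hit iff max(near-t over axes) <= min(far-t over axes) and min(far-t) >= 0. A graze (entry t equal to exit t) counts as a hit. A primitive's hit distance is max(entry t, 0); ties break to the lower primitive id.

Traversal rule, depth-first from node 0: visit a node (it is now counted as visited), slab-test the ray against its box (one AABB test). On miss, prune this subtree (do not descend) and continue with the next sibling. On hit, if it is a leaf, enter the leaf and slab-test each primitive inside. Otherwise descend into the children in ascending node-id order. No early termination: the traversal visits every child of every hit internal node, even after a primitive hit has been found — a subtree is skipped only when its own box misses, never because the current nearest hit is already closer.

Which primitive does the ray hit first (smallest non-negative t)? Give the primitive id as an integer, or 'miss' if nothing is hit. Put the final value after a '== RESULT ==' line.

Traverse from the root:
N0 x:[-13/3,9] y:[-7,30] z:[-5/2,35/2] -> hit [-5/2,9], descend [4, 13]
  N4 x:[-13/3,10/3] y:[-4,29] z:[-5/2,33/2] -> hit [-5/2,10/3], descend [1, 3]
    N1 x:[-13/3,7/3] y:[-4,29] z:[23/2,33/2] -> miss, prune
    N3 x:[-3,10/3] y:[1,22] z:[-5/2,12] -> hit [1,10/3], descend [5, 9]
      N5 x:[-4/3,10/3] y:[1,8] z:[-5/2,9/2] -> hit [1,10/3] leaf, test {P2(miss), P12(miss)}
      N9 x:[-3,8/3] y:[13,22] z:[6,12] -> miss, prune
  N13 x:[10/3,9] y:[-7,30] z:[-1,35/2] -> hit [10/3,9], descend [6, 7]
    N6 x:[11/3,23/3] y:[-7,3] z:[-1,31/2] -> miss, prune
    N7 x:[10/3,9] y:[0,30] z:[1,35/2] -> hit [10/3,9], descend [8, 10]
      N8 x:[10/3,16/3] y:[2,8] z:[8,35/2] -> miss, prune
      N10 x:[13/3,9] y:[0,30] z:[1,17/2] -> hit [13/3,17/2] leaf, test {P14(miss), P15(miss)}

Visited [0, 4, 1, 3, 5, 9, 13, 6, 7, 8, 10]. Tests: 11 box, 2 leaf. Nearest: miss.

== RESULT ==
miss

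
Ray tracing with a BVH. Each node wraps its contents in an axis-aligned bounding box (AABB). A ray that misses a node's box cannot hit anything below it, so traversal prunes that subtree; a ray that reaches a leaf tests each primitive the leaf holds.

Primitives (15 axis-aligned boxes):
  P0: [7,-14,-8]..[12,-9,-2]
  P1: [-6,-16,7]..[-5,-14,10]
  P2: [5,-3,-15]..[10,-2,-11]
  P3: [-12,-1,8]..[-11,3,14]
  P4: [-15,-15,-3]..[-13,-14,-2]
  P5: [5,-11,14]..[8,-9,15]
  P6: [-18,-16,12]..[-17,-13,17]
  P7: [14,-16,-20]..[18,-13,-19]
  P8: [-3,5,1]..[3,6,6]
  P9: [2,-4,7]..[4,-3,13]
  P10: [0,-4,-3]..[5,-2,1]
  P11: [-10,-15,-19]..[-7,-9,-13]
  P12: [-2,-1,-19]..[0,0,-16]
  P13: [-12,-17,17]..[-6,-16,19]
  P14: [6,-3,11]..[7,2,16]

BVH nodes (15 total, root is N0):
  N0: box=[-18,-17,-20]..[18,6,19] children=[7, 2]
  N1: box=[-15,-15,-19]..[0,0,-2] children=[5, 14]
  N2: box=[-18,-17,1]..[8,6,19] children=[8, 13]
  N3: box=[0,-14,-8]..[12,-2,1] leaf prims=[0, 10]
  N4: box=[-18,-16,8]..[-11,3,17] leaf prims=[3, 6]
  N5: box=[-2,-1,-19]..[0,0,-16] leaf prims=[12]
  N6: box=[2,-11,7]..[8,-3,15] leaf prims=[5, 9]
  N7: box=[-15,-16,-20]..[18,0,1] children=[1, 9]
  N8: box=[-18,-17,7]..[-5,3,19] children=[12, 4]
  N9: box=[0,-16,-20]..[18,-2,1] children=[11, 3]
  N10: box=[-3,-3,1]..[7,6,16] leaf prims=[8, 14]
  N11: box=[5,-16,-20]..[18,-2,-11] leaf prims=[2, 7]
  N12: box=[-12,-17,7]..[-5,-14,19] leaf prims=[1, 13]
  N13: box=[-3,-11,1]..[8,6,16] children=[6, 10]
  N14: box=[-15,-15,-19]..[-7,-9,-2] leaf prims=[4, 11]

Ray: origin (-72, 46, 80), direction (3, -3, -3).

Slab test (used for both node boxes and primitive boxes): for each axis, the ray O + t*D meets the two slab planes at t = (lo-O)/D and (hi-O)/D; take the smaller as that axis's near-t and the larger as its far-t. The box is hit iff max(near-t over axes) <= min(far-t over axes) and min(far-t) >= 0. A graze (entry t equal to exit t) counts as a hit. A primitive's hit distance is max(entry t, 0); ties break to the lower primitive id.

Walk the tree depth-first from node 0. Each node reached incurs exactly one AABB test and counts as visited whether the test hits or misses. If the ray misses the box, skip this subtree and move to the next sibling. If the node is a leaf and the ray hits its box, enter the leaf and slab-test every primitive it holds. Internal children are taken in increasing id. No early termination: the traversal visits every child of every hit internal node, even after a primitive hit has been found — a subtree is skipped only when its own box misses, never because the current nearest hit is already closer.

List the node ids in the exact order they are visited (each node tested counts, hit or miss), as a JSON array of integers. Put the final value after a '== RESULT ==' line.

Traverse from the root:
N0 x:[18,30] y:[40/3,21] z:[61/3,100/3] -> hit [61/3,21], descend [2, 7]
  N2 x:[18,80/3] y:[40/3,21] z:[61/3,79/3] -> hit [61/3,21], descend [8, 13]
    N8 x:[18,67/3] y:[43/3,21] z:[61/3,73/3] -> hit [61/3,21], descend [4, 12]
      N4 x:[18,61/3] y:[43/3,62/3] z:[21,24] -> miss, prune
      N12 x:[20,67/3] y:[20,21] z:[61/3,73/3] -> hit [61/3,21] leaf, test {P1(miss), P13@t=62/3}
    N13 x:[23,80/3] y:[40/3,19] z:[64/3,79/3] -> miss, prune
  N7 x:[19,30] y:[46/3,62/3] z:[79/3,100/3] -> miss, prune

Visited [0, 2, 8, 4, 12, 13, 7]. Tests: 7 box, 1 leaf. Nearest: P13.

== RESULT ==
[0, 2, 8, 4, 12, 13, 7]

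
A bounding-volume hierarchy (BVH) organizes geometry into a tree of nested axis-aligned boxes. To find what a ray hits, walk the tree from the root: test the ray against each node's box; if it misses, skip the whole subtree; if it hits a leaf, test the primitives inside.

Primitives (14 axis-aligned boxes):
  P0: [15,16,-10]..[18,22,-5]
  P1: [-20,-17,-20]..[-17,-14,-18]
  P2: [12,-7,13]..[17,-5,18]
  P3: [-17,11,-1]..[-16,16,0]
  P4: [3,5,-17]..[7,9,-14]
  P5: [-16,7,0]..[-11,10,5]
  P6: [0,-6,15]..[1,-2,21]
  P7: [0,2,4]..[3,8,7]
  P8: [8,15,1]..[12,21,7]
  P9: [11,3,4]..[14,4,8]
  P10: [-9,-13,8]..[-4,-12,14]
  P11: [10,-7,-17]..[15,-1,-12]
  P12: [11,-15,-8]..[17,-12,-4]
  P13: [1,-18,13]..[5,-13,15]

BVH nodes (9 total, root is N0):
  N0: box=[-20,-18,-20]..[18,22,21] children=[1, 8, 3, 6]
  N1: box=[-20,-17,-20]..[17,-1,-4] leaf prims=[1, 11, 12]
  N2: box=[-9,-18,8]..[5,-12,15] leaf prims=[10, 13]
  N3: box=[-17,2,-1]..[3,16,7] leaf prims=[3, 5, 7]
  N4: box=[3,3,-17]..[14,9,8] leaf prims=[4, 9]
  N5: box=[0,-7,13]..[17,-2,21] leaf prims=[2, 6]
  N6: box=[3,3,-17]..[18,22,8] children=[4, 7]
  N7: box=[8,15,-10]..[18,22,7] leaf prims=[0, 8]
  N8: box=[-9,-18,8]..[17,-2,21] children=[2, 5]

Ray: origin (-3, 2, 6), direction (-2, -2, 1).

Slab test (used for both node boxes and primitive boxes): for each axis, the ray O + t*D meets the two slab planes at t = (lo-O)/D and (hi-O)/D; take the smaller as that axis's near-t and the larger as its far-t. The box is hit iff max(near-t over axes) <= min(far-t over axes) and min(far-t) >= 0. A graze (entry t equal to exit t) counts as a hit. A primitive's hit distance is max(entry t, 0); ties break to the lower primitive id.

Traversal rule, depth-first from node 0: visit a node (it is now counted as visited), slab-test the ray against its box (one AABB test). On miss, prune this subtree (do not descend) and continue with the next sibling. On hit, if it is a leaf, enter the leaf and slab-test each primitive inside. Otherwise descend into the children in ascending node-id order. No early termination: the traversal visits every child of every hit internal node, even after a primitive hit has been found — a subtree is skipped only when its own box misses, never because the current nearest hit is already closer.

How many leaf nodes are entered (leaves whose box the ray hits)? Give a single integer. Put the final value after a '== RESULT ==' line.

Walk:
N0 x:[-21/2,17/2] y:[-10,10] z:[-26,15] -> hit [-10,17/2], descend [1, 3, 6, 8]
  N1 x:[-10,17/2] y:[3/2,19/2] z:[-26,-10] -> miss, prune
  N3 x:[-3,7] y:[-7,0] z:[-7,1] -> hit [-3,0] leaf, test {P3(miss), P5(miss), P7(miss)}
  N6 x:[-21/2,-3] y:[-10,-1/2] z:[-23,2] -> miss, prune
  N8 x:[-10,3] y:[2,10] z:[2,15] -> hit [2,3], descend [2, 5]
    N2 x:[-4,3] y:[7,10] z:[2,9] -> miss, prune
    N5 x:[-10,-3/2] y:[2,9/2] z:[7,15] -> miss, prune

Summary -> nodes [0, 1, 3, 6, 8, 2, 5]; box-tests=7; leaf-entries=1; first=miss

== RESULT ==
1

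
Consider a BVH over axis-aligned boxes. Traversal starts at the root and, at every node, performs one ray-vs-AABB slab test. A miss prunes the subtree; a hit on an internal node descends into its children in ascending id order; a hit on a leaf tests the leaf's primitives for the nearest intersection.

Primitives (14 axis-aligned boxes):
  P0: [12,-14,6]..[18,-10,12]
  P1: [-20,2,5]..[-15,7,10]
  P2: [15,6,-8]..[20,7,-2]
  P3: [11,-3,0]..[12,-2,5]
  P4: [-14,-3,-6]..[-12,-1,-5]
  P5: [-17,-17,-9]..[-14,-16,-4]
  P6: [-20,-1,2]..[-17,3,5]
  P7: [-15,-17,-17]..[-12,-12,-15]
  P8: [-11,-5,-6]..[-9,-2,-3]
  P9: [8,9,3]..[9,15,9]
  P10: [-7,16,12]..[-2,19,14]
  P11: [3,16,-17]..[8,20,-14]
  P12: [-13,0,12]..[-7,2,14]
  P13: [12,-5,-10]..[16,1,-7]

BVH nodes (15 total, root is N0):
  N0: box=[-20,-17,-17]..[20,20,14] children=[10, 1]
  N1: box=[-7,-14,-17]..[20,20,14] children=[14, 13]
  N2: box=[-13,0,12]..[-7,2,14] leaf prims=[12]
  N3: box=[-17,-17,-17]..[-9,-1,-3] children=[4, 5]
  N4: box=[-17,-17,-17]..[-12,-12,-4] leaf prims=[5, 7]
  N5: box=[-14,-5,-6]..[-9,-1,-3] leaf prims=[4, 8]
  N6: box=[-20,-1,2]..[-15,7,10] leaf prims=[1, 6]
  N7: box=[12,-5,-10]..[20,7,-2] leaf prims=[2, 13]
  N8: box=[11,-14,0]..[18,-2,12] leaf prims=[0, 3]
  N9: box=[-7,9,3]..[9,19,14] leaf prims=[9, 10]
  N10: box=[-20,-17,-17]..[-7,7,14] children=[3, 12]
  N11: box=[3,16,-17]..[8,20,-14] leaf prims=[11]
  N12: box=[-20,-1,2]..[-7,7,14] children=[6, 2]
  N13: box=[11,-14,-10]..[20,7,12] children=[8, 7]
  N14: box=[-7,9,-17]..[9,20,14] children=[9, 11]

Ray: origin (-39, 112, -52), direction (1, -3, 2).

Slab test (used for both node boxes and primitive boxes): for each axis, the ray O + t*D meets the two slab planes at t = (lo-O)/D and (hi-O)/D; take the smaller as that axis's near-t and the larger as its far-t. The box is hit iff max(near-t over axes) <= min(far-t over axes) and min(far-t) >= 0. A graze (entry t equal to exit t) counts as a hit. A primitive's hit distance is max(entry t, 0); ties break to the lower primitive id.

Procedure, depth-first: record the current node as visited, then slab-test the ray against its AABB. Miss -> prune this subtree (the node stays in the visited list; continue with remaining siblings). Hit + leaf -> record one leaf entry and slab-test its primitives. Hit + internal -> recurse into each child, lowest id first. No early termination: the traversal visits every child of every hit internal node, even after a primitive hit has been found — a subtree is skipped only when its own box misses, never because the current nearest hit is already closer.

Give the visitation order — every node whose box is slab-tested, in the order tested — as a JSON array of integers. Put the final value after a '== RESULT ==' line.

Traverse from the root:
N0 x:[19,59] y:[92/3,43] z:[35/2,33] -> hit [92/3,33], descend [1, 10]
  N1 x:[32,59] y:[92/3,42] z:[35/2,33] -> hit [32,33], descend [13, 14]
    N13 x:[50,59] y:[35,42] z:[21,32] -> miss, prune
    N14 x:[32,48] y:[92/3,103/3] z:[35/2,33] -> hit [32,33], descend [9, 11]
      N9 x:[32,48] y:[31,103/3] z:[55/2,33] -> hit [32,33] leaf, test {P9(miss), P10@t=32}
      N11 x:[42,47] y:[92/3,32] z:[35/2,19] -> miss, prune
  N10 x:[19,32] y:[35,43] z:[35/2,33] -> miss, prune

7 AABB tests over nodes [0, 1, 13, 14, 9, 11, 10]; 1 leaf entered; closest P10.

== RESULT ==
[0, 1, 13, 14, 9, 11, 10]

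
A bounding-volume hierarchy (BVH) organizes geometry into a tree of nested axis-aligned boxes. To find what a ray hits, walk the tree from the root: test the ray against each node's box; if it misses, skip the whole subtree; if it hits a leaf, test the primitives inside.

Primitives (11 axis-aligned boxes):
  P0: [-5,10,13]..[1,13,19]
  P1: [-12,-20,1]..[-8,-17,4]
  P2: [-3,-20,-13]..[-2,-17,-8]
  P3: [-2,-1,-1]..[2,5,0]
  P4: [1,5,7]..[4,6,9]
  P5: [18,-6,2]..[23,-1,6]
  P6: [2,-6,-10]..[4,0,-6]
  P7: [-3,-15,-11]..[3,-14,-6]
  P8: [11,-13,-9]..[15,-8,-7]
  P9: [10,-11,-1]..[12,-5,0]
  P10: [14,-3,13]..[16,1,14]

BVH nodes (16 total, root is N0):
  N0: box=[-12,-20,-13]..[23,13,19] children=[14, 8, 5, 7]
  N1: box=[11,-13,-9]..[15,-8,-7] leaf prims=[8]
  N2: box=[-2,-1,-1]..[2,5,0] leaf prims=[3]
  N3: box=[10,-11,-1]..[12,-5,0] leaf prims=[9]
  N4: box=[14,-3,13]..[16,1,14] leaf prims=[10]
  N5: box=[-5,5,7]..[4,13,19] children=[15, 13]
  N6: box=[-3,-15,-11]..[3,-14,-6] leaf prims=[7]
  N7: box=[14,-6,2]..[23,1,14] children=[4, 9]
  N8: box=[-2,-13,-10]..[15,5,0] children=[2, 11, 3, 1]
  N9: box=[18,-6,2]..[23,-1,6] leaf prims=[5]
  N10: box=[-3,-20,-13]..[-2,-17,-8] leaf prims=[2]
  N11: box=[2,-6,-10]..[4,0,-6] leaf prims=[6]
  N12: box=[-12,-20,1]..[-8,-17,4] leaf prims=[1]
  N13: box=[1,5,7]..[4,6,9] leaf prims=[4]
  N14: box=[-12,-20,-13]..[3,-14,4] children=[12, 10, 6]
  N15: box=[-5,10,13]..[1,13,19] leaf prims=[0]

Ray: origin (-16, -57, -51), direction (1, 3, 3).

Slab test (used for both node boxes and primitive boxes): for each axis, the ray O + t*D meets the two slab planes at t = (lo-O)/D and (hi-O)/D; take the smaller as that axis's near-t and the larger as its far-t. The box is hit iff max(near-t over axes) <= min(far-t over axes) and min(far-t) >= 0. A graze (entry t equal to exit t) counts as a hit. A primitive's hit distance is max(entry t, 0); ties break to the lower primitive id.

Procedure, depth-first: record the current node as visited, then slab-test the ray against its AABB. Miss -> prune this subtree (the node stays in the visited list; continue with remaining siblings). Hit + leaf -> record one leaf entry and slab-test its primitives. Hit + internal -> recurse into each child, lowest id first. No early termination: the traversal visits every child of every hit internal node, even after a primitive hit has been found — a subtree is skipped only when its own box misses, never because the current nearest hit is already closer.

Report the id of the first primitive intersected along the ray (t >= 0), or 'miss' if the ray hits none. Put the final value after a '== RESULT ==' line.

Walk:
N0 x:[4,39] y:[37/3,70/3] z:[38/3,70/3] -> hit [38/3,70/3], descend [5, 7, 8, 14]
  N5 x:[11,20] y:[62/3,70/3] z:[58/3,70/3] -> miss, prune
  N7 x:[30,39] y:[17,58/3] z:[53/3,65/3] -> miss, prune
  N8 x:[14,31] y:[44/3,62/3] z:[41/3,17] -> hit [44/3,17], descend [1, 2, 3, 11]
    N1 x:[27,31] y:[44/3,49/3] z:[14,44/3] -> miss, prune
    N2 x:[14,18] y:[56/3,62/3] z:[50/3,17] -> miss, prune
    N3 x:[26,28] y:[46/3,52/3] z:[50/3,17] -> miss, prune
    N11 x:[18,20] y:[17,19] z:[41/3,15] -> miss, prune
  N14 x:[4,19] y:[37/3,43/3] z:[38/3,55/3] -> hit [38/3,43/3], descend [6, 10, 12]
    N6 x:[13,19] y:[14,43/3] z:[40/3,15] -> hit [14,43/3] leaf, test {P7@t=14}
    N10 x:[13,14] y:[37/3,40/3] z:[38/3,43/3] -> hit [13,40/3] leaf, test {P2@t=13}
    N12 x:[4,8] y:[37/3,40/3] z:[52/3,55/3] -> miss, prune

Visited [0, 5, 7, 8, 1, 2, 3, 11, 14, 6, 10, 12]. Tests: 12 box, 2 leaf. Nearest: P2.

== RESULT ==
2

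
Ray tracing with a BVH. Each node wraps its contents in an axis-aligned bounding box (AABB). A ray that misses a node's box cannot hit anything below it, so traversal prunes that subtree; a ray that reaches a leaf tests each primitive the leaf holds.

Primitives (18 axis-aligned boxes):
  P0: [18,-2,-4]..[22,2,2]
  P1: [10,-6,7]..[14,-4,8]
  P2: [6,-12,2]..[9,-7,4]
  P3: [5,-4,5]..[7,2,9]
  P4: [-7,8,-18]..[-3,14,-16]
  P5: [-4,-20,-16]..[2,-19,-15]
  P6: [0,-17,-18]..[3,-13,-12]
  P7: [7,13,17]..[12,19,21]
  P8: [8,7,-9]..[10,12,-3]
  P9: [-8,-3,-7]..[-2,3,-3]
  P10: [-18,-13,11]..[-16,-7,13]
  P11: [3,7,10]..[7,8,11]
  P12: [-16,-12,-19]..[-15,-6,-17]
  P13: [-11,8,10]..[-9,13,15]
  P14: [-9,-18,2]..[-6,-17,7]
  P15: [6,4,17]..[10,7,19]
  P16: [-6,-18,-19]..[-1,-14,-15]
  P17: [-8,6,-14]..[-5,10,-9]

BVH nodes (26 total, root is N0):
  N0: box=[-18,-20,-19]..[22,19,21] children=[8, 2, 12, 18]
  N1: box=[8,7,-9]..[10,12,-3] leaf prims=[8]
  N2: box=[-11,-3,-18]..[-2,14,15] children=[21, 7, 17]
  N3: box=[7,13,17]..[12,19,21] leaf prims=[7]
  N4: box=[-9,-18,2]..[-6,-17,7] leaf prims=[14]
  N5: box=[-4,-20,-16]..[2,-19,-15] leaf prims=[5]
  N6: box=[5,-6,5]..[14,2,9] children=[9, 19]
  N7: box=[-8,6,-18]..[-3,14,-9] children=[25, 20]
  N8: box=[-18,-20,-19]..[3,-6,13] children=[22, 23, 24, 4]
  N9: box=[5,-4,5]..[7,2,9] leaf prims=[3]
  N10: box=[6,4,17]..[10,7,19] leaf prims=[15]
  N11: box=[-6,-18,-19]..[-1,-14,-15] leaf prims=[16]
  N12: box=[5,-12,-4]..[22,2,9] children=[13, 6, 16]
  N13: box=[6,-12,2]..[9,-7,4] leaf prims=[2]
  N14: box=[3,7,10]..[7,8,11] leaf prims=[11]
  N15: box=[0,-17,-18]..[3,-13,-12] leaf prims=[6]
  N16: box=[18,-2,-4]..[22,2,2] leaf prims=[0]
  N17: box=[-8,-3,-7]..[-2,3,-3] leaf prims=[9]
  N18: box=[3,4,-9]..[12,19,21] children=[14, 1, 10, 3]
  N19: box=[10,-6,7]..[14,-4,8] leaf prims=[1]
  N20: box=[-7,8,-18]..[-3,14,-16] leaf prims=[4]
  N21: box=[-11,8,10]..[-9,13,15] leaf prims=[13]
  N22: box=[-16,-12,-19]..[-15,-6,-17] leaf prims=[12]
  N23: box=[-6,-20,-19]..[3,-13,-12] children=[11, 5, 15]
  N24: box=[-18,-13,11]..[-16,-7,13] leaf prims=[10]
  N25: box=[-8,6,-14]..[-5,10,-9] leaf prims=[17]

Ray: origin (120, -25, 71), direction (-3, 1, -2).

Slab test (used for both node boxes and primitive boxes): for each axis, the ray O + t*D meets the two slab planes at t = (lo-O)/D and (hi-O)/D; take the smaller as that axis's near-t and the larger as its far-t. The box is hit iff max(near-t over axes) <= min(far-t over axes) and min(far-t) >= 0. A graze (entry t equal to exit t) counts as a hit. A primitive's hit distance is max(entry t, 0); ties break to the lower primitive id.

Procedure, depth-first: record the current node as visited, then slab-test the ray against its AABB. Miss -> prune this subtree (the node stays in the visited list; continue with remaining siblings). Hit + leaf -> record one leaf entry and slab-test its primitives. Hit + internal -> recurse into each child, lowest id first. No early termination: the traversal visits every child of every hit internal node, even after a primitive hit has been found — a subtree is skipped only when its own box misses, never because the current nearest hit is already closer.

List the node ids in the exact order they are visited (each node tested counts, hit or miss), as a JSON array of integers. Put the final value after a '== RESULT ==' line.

Trace the traversal:
N0 x:[98/3,46] y:[5,44] z:[25,45] -> hit [98/3,44], descend [2, 8, 12, 18]
  N2 x:[122/3,131/3] y:[22,39] z:[28,89/2] -> miss, prune
  N8 x:[39,46] y:[5,19] z:[29,45] -> miss, prune
  N12 x:[98/3,115/3] y:[13,27] z:[31,75/2] -> miss, prune
  N18 x:[36,39] y:[29,44] z:[25,40] -> hit [36,39], descend [1, 3, 10, 14]
    N1 x:[110/3,112/3] y:[32,37] z:[37,40] -> hit [37,37] leaf, test {P8@t=37}
    N3 x:[36,113/3] y:[38,44] z:[25,27] -> miss, prune
    N10 x:[110/3,38] y:[29,32] z:[26,27] -> miss, prune
    N14 x:[113/3,39] y:[32,33] z:[30,61/2] -> miss, prune

Summary -> nodes [0, 2, 8, 12, 18, 1, 3, 10, 14]; box-tests=9; leaf-entries=1; first=P8

== RESULT ==
[0, 2, 8, 12, 18, 1, 3, 10, 14]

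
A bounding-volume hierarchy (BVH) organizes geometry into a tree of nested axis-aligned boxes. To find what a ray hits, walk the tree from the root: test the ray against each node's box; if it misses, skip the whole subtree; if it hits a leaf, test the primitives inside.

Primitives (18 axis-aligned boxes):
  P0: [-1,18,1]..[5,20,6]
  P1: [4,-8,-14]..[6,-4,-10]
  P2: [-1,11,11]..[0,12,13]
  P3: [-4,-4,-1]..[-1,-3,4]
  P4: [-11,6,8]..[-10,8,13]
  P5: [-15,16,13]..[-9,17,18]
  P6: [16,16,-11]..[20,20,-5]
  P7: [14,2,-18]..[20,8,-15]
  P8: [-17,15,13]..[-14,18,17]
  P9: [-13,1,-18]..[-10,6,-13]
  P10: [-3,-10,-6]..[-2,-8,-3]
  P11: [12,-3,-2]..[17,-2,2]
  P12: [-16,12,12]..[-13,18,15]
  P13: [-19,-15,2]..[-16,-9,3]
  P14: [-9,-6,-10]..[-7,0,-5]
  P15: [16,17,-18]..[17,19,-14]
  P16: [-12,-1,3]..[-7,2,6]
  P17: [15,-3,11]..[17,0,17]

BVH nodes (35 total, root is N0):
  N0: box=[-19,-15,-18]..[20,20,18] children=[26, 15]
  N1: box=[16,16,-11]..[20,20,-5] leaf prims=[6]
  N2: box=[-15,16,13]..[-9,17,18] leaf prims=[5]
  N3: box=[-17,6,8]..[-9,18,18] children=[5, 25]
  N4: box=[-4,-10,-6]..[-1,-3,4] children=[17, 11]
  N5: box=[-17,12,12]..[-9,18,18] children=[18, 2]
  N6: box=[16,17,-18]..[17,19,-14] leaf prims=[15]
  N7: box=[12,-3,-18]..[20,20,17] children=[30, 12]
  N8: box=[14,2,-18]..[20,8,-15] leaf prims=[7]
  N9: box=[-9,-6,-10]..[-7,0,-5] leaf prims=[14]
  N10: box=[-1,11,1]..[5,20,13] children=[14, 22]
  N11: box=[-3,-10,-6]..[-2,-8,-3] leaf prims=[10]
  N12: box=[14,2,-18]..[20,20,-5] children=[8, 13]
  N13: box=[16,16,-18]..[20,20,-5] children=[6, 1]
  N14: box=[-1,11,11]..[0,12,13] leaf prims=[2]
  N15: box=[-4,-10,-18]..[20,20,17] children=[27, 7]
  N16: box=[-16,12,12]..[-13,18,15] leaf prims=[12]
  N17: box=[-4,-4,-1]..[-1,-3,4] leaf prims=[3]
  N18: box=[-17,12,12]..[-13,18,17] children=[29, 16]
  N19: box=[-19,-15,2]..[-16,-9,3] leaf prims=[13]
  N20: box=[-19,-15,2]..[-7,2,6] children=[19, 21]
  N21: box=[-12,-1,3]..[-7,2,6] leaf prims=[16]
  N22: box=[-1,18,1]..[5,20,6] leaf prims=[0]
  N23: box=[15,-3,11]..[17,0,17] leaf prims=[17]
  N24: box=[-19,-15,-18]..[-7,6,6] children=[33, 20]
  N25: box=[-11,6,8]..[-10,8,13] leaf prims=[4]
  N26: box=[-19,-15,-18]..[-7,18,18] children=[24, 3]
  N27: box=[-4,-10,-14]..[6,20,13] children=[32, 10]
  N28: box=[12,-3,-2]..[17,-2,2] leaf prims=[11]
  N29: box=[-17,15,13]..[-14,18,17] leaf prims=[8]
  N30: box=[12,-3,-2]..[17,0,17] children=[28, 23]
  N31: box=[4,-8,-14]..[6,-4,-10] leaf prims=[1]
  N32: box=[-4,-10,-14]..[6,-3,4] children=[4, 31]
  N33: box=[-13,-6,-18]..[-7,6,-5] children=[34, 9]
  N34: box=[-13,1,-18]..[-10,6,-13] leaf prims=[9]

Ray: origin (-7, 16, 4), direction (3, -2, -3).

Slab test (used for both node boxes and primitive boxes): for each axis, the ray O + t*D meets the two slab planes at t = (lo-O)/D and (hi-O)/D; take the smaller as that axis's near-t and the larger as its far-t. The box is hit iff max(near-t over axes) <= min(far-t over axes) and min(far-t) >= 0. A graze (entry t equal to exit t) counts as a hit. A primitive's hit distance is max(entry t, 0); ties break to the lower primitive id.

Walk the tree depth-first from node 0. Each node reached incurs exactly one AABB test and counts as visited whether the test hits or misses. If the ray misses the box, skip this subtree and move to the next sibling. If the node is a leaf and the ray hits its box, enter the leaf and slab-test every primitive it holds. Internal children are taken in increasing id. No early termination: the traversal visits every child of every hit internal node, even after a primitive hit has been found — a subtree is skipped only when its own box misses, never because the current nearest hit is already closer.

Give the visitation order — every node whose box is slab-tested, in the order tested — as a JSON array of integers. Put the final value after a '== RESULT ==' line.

Traverse from the root:
N0 x:[-4,9] y:[-2,31/2] z:[-14/3,22/3] -> hit [-2,22/3], descend [15, 26]
  N15 x:[1,9] y:[-2,13] z:[-13/3,22/3] -> hit [1,22/3], descend [7, 27]
    N7 x:[19/3,9] y:[-2,19/2] z:[-13/3,22/3] -> hit [19/3,22/3], descend [12, 30]
      N12 x:[7,9] y:[-2,7] z:[3,22/3] -> hit [7,7], descend [8, 13]
        N8 x:[7,9] y:[4,7] z:[19/3,22/3] -> hit [7,7] leaf, test {P7@t=7}
        N13 x:[23/3,9] y:[-2,0] z:[3,22/3] -> miss, prune
      N30 x:[19/3,8] y:[8,19/2] z:[-13/3,2] -> miss, prune
    N27 x:[1,13/3] y:[-2,13] z:[-3,6] -> hit [1,13/3], descend [10, 32]
      N10 x:[2,4] y:[-2,5/2] z:[-3,1] -> miss, prune
      N32 x:[1,13/3] y:[19/2,13] z:[0,6] -> miss, prune
  N26 x:[-4,0] y:[-1,31/2] z:[-14/3,22/3] -> hit [-1,0], descend [3, 24]
    N3 x:[-10/3,-2/3] y:[-1,5] z:[-14/3,-4/3] -> miss, prune
    N24 x:[-4,0] y:[5,31/2] z:[-2/3,22/3] -> miss, prune

order=[0, 15, 7, 12, 8, 13, 30, 27, 10, 32, 26, 3, 24]  |boxes|=13  |leaves|=1  hit=P7

== RESULT ==
[0, 15, 7, 12, 8, 13, 30, 27, 10, 32, 26, 3, 24]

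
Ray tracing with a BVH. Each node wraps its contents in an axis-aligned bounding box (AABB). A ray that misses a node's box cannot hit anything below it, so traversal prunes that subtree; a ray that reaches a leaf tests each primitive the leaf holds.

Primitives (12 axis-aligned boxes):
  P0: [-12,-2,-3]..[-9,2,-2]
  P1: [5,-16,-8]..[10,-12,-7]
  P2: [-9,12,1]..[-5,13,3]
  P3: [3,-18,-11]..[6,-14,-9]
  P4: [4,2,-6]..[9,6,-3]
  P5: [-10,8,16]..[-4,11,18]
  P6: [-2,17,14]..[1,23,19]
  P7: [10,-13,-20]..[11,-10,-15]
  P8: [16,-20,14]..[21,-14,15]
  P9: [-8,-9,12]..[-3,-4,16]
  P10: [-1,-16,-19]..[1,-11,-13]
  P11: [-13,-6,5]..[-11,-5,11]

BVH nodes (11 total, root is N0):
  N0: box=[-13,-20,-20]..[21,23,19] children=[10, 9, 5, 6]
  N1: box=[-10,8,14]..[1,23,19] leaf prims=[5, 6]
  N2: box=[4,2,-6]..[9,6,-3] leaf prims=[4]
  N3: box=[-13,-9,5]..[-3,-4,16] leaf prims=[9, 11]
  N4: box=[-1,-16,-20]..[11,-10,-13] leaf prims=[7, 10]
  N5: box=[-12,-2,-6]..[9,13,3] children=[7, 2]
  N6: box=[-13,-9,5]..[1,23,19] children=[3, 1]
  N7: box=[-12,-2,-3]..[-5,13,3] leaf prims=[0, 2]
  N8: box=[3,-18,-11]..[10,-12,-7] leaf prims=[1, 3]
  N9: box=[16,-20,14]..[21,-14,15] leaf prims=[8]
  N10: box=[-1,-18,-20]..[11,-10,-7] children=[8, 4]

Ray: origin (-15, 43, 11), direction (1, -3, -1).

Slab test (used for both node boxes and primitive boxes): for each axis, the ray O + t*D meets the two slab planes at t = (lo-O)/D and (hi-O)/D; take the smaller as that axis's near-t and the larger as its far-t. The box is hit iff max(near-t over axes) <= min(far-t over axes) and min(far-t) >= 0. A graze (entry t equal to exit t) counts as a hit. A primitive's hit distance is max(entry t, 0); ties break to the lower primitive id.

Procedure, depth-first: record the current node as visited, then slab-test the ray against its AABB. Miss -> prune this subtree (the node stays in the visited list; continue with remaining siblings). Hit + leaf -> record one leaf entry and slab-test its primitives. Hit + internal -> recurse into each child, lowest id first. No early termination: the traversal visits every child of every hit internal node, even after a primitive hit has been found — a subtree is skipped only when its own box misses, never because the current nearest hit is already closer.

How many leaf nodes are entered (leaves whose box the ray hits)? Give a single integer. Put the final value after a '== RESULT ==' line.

Trace the traversal:
N0 x:[2,36] y:[20/3,21] z:[-8,31] -> hit [20/3,21], descend [5, 6, 9, 10]
  N5 x:[3,24] y:[10,15] z:[8,17] -> hit [10,15], descend [2, 7]
    N2 x:[19,24] y:[37/3,41/3] z:[14,17] -> miss, prune
    N7 x:[3,10] y:[10,15] z:[8,14] -> hit [10,10] leaf, test {P0(miss), P2@t=10}
  N6 x:[2,16] y:[20/3,52/3] z:[-8,6] -> miss, prune
  N9 x:[31,36] y:[19,21] z:[-4,-3] -> miss, prune
  N10 x:[14,26] y:[53/3,61/3] z:[18,31] -> hit [18,61/3], descend [4, 8]
    N4 x:[14,26] y:[53/3,59/3] z:[24,31] -> miss, prune
    N8 x:[18,25] y:[55/3,61/3] z:[18,22] -> hit [55/3,61/3] leaf, test {P1(miss), P3@t=20}

order=[0, 5, 2, 7, 6, 9, 10, 4, 8]  |boxes|=9  |leaves|=2  hit=P2

== RESULT ==
2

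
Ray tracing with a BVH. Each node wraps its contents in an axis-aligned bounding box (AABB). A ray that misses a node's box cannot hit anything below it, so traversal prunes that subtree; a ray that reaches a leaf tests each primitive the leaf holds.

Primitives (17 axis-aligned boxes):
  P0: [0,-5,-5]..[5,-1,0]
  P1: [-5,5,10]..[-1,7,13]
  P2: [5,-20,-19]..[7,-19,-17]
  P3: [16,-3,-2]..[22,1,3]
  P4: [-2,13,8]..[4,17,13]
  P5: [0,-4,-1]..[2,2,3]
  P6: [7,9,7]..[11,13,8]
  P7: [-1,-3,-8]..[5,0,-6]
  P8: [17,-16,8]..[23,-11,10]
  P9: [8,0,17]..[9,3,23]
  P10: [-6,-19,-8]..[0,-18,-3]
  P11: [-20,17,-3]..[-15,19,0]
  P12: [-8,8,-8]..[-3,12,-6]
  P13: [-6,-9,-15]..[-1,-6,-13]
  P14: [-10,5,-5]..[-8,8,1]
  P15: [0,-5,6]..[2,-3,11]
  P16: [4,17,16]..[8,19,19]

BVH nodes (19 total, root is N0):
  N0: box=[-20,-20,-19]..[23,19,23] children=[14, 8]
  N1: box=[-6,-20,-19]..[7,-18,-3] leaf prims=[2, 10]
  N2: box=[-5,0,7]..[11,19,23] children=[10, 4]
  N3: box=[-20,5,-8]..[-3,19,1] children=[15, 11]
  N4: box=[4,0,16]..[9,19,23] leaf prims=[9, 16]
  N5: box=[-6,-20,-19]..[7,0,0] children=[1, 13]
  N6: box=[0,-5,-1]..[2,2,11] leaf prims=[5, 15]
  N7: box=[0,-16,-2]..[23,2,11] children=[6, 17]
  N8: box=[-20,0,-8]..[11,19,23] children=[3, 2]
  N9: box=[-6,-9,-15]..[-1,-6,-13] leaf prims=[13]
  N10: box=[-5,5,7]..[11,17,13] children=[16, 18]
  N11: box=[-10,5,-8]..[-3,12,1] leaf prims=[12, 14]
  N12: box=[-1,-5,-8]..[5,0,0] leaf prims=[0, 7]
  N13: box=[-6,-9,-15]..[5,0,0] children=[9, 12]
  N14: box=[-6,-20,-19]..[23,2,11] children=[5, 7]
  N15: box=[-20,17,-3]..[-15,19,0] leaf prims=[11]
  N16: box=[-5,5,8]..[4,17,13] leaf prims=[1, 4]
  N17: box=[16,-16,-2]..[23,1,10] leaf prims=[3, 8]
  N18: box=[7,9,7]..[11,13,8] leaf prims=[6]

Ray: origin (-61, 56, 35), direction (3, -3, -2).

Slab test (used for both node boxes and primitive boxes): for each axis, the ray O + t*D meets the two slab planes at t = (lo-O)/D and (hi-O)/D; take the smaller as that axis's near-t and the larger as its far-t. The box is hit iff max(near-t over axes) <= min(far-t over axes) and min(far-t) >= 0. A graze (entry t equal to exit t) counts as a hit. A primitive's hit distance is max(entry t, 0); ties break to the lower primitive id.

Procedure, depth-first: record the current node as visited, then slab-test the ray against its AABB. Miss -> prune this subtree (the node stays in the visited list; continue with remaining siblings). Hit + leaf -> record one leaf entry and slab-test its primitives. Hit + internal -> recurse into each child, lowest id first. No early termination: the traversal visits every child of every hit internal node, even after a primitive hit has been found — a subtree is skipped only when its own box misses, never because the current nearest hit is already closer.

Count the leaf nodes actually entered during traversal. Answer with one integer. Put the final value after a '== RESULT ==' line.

Trace the traversal:
N0 x:[41/3,28] y:[37/3,76/3] z:[6,27] -> hit [41/3,76/3], descend [8, 14]
  N8 x:[41/3,24] y:[37/3,56/3] z:[6,43/2] -> hit [41/3,56/3], descend [2, 3]
    N2 x:[56/3,24] y:[37/3,56/3] z:[6,14] -> miss, prune
    N3 x:[41/3,58/3] y:[37/3,17] z:[17,43/2] -> hit [17,17], descend [11, 15]
      N11 x:[17,58/3] y:[44/3,17] z:[17,43/2] -> hit [17,17] leaf, test {P12(miss), P14@t=17}
      N15 x:[41/3,46/3] y:[37/3,13] z:[35/2,19] -> miss, prune
  N14 x:[55/3,28] y:[18,76/3] z:[12,27] -> hit [55/3,76/3], descend [5, 7]
    N5 x:[55/3,68/3] y:[56/3,76/3] z:[35/2,27] -> hit [56/3,68/3], descend [1, 13]
      N1 x:[55/3,68/3] y:[74/3,76/3] z:[19,27] -> miss, prune
      N13 x:[55/3,22] y:[56/3,65/3] z:[35/2,25] -> hit [56/3,65/3], descend [9, 12]
        N9 x:[55/3,20] y:[62/3,65/3] z:[24,25] -> miss, prune
        N12 x:[20,22] y:[56/3,61/3] z:[35/2,43/2] -> hit [20,61/3] leaf, test {P0(miss), P7(miss)}
    N7 x:[61/3,28] y:[18,24] z:[12,37/2] -> miss, prune

13 AABB tests over nodes [0, 8, 2, 3, 11, 15, 14, 5, 1, 13, 9, 12, 7]; 2 leaves entered; closest P14.

== RESULT ==
2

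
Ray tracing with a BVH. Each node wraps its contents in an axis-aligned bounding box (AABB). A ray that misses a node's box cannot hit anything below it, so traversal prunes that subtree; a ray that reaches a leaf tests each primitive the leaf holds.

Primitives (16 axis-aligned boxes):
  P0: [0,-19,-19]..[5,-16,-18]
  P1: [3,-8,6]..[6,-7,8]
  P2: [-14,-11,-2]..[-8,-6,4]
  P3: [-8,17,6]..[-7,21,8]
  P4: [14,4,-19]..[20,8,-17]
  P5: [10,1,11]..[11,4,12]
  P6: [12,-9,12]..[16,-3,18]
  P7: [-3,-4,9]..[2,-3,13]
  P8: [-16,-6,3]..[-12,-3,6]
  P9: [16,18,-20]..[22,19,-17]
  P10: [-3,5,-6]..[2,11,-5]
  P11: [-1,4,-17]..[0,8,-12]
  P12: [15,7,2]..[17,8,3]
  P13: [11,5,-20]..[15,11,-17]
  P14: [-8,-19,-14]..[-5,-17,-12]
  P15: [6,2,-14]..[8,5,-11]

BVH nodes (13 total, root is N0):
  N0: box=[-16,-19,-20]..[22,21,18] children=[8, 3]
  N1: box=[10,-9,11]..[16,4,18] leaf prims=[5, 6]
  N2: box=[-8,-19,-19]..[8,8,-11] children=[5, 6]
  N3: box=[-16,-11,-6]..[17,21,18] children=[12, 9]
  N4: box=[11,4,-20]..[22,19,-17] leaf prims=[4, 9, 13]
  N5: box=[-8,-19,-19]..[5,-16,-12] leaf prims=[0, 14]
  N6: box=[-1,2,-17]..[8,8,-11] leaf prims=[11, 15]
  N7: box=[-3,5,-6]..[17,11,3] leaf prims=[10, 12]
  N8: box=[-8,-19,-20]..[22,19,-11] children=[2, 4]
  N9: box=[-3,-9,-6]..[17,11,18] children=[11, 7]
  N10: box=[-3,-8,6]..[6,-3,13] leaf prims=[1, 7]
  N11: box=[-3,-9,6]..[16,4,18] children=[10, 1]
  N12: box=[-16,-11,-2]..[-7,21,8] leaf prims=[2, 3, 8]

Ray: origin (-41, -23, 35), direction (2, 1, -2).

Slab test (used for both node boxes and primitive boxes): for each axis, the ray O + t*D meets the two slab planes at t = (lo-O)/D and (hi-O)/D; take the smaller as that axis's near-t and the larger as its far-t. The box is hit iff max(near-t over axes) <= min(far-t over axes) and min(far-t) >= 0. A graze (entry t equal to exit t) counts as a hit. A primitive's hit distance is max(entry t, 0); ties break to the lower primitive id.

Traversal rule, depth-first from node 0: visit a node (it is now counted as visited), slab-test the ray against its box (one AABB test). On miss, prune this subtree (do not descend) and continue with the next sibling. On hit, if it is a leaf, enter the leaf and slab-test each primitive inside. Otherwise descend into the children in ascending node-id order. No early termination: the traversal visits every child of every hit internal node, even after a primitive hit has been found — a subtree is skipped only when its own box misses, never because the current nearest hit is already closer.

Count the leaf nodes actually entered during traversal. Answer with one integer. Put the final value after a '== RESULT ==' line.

Trace the traversal:
N0 x:[25/2,63/2] y:[4,44] z:[17/2,55/2] -> hit [25/2,55/2], descend [3, 8]
  N3 x:[25/2,29] y:[12,44] z:[17/2,41/2] -> hit [25/2,41/2], descend [9, 12]
    N9 x:[19,29] y:[14,34] z:[17/2,41/2] -> hit [19,41/2], descend [7, 11]
      N7 x:[19,29] y:[28,34] z:[16,41/2] -> miss, prune
      N11 x:[19,57/2] y:[14,27] z:[17/2,29/2] -> miss, prune
    N12 x:[25/2,17] y:[12,44] z:[27/2,37/2] -> hit [27/2,17] leaf, test {P2@t=31/2, P3(miss), P8(miss)}
  N8 x:[33/2,63/2] y:[4,42] z:[23,55/2] -> hit [23,55/2], descend [2, 4]
    N2 x:[33/2,49/2] y:[4,31] z:[23,27] -> hit [23,49/2], descend [5, 6]
      N5 x:[33/2,23] y:[4,7] z:[47/2,27] -> miss, prune
      N6 x:[20,49/2] y:[25,31] z:[23,26] -> miss, prune
    N4 x:[26,63/2] y:[27,42] z:[26,55/2] -> hit [27,55/2] leaf, test {P4(miss), P9(miss), P13(miss)}

Visited [0, 3, 9, 7, 11, 12, 8, 2, 5, 6, 4]. Tests: 11 box, 2 leaf. Nearest: P2.

== RESULT ==
2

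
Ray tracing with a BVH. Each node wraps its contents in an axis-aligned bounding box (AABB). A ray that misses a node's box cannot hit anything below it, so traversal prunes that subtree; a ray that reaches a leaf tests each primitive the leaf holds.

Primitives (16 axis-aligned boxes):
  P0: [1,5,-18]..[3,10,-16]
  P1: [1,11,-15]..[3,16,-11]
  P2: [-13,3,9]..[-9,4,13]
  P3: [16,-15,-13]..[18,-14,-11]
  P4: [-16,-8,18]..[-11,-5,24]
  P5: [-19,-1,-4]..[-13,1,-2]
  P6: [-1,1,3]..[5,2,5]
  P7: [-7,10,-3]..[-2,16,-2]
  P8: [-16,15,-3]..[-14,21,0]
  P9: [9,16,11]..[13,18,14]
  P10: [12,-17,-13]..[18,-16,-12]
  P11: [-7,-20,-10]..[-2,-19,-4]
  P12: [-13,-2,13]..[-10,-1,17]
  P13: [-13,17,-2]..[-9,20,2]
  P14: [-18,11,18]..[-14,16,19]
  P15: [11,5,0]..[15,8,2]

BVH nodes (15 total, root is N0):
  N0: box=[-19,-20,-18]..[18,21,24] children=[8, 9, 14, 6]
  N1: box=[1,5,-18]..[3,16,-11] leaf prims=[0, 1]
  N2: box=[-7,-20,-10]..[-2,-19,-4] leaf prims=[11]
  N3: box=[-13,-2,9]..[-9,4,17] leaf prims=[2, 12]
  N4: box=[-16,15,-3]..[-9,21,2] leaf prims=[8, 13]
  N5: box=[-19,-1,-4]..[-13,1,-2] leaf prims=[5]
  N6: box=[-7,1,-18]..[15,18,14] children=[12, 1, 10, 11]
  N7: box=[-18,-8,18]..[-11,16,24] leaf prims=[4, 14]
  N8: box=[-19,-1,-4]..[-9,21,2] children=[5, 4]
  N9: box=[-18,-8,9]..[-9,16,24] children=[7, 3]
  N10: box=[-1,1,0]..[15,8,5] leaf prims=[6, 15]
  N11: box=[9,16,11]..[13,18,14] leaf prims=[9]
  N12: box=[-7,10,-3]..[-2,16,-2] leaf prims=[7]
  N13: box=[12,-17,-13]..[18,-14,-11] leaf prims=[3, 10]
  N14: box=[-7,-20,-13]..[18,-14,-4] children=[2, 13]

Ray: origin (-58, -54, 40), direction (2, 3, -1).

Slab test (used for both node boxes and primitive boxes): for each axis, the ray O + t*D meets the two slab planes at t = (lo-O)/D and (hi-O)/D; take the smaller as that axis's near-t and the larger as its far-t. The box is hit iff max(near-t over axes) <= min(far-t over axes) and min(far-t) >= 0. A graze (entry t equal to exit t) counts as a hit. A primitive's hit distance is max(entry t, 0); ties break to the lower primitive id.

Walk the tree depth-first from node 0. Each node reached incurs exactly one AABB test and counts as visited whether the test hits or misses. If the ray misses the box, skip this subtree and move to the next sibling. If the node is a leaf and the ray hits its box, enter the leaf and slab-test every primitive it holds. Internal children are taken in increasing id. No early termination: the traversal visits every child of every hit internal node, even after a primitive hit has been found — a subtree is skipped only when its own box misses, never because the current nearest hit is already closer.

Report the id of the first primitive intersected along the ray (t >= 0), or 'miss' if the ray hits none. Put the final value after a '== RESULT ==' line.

Walk:
N0 x:[39/2,38] y:[34/3,25] z:[16,58] -> hit [39/2,25], descend [6, 8, 9, 14]
  N6 x:[51/2,73/2] y:[55/3,24] z:[26,58] -> miss, prune
  N8 x:[39/2,49/2] y:[53/3,25] z:[38,44] -> miss, prune
  N9 x:[20,49/2] y:[46/3,70/3] z:[16,31] -> hit [20,70/3], descend [3, 7]
    N3 x:[45/2,49/2] y:[52/3,58/3] z:[23,31] -> miss, prune
    N7 x:[20,47/2] y:[46/3,70/3] z:[16,22] -> hit [20,22] leaf, test {P4(miss), P14@t=65/3}
  N14 x:[51/2,38] y:[34/3,40/3] z:[44,53] -> miss, prune

7 AABB tests over nodes [0, 6, 8, 9, 3, 7, 14]; 1 leaf entered; closest P14.

== RESULT ==
14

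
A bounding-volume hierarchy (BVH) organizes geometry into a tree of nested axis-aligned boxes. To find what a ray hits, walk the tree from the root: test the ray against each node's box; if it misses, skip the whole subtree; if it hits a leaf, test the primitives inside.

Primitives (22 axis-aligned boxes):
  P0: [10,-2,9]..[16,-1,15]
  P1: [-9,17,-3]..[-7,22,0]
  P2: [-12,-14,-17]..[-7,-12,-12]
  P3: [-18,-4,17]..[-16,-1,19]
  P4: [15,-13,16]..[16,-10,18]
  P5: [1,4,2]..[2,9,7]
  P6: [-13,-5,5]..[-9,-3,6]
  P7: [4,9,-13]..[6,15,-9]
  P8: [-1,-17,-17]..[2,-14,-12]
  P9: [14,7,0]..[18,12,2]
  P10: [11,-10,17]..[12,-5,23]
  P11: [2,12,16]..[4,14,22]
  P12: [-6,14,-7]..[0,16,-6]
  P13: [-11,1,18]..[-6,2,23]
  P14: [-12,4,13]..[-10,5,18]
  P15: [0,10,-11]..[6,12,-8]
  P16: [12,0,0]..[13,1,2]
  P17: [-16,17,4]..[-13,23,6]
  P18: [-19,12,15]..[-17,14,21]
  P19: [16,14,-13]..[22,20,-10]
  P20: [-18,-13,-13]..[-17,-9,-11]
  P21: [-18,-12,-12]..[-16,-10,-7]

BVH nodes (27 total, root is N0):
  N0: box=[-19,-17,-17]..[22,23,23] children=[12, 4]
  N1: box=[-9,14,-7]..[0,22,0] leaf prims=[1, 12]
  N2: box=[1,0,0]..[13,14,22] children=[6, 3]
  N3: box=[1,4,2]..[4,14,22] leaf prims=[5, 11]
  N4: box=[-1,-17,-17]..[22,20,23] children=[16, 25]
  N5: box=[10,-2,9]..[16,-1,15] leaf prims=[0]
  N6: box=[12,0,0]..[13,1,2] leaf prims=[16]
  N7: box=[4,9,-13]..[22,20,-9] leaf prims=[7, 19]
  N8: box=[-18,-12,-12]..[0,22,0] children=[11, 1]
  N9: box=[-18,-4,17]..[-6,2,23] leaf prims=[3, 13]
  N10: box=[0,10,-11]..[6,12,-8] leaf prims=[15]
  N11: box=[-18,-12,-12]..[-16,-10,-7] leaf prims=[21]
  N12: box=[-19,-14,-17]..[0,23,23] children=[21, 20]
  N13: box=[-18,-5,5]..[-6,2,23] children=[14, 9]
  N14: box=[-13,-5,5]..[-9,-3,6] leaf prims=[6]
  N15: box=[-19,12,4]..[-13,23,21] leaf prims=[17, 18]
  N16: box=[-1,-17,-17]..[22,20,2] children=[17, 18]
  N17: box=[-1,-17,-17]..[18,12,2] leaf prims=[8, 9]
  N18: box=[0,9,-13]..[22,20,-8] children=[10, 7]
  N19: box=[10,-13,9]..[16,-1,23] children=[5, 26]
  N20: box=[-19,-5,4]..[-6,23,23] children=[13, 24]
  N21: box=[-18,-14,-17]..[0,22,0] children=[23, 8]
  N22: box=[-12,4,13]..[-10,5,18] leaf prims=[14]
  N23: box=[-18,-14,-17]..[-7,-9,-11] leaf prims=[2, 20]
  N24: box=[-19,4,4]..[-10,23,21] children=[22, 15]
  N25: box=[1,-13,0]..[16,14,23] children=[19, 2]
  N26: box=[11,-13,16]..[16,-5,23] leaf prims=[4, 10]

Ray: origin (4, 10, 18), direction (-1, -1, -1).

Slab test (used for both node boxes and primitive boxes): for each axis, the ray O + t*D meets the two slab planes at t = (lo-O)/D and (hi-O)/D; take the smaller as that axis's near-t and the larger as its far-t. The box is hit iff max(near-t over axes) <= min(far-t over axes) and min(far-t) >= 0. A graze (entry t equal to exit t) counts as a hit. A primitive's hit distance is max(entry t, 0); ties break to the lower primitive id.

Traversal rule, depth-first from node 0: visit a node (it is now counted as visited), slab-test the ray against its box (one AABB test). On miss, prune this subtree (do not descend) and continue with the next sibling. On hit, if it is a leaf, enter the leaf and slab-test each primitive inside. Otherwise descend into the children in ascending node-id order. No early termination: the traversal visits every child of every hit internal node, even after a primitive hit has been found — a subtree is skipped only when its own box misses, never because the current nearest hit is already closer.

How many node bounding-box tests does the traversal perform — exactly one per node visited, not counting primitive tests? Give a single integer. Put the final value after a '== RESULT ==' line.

Trace the traversal:
N0 x:[-18,23] y:[-13,27] z:[-5,35] -> hit [-5,23], descend [4, 12]
  N4 x:[-18,5] y:[-10,27] z:[-5,35] -> hit [-5,5], descend [16, 25]
    N16 x:[-18,5] y:[-10,27] z:[16,35] -> miss, prune
    N25 x:[-12,3] y:[-4,23] z:[-5,18] -> hit [-4,3], descend [2, 19]
      N2 x:[-9,3] y:[-4,10] z:[-4,18] -> hit [-4,3], descend [3, 6]
        N3 x:[0,3] y:[-4,6] z:[-4,16] -> hit [0,3] leaf, test {P5(miss), P11(miss)}
        N6 x:[-9,-8] y:[9,10] z:[16,18] -> miss, prune
      N19 x:[-12,-6] y:[11,23] z:[-5,9] -> miss, prune
  N12 x:[4,23] y:[-13,24] z:[-5,35] -> hit [4,23], descend [20, 21]
    N20 x:[10,23] y:[-13,15] z:[-5,14] -> hit [10,14], descend [13, 24]
      N13 x:[10,22] y:[8,15] z:[-5,13] -> hit [10,13], descend [9, 14]
        N9 x:[10,22] y:[8,14] z:[-5,1] -> miss, prune
        N14 x:[13,17] y:[13,15] z:[12,13] -> hit [13,13] leaf, test {P6@t=13}
      N24 x:[14,23] y:[-13,6] z:[-3,14] -> miss, prune
    N21 x:[4,22] y:[-12,24] z:[18,35] -> hit [18,22], descend [8, 23]
      N8 x:[4,22] y:[-12,22] z:[18,30] -> hit [18,22], descend [1, 11]
        N1 x:[4,13] y:[-12,-4] z:[18,25] -> miss, prune
        N11 x:[20,22] y:[20,22] z:[25,30] -> miss, prune
      N23 x:[11,22] y:[19,24] z:[29,35] -> miss, prune

Visited [0, 4, 16, 25, 2, 3, 6, 19, 12, 20, 13, 9, 14, 24, 21, 8, 1, 11, 23]. Tests: 19 box, 2 leaf. Nearest: P6.

== RESULT ==
19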